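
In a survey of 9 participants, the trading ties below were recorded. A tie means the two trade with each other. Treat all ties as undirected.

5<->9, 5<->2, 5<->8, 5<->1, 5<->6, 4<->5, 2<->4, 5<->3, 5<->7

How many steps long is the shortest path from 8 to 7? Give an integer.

2

One shortest route is 8 – 5 – 7, which uses 2 edges, and 8 and 7 are not directly tied, so nothing shorter exists. So d(8,7) = 2.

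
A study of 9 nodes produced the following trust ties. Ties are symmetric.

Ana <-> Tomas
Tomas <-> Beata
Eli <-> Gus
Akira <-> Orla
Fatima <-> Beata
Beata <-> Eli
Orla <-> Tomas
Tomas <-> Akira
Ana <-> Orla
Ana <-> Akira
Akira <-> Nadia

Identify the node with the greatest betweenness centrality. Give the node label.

Unnormalized betweenness of each node: Akira:7, Ana:0, Beata:17, Eli:7, Fatima:0, Gus:0, Nadia:0, Orla:0, Tomas:16.
Beata has the largest value, 17, making it the main broker — the node through which the most shortest paths run.

Beata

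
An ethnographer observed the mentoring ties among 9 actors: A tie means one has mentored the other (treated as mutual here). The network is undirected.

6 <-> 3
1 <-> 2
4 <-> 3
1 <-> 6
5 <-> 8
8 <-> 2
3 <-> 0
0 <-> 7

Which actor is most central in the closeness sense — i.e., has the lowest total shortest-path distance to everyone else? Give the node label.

Farness (sum of distances to all others) for each node — 0:24, 1:19, 2:22, 3:19, 4:26, 5:34, 6:18, 7:31, 8:27.
The smallest farness is 18, for 6, so 6 has the highest closeness.

6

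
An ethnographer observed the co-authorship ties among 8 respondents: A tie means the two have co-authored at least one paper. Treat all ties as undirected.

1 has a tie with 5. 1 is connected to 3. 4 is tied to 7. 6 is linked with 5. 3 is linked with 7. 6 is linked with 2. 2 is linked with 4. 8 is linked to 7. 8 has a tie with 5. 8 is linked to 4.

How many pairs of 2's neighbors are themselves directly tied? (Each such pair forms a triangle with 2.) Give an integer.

2's neighbors are 4 and 6, but none of them are tied to each other, so no triangle contains 2.

0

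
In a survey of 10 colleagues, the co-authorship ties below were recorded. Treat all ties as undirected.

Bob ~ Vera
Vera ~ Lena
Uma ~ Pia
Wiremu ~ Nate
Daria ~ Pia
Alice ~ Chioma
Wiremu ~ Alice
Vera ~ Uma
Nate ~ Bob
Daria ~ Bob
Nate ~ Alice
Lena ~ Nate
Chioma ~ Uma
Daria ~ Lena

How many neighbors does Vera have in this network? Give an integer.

3

Vera is directly tied to Bob, Lena, and Uma. That is 3 neighbors, so the degree of Vera is 3.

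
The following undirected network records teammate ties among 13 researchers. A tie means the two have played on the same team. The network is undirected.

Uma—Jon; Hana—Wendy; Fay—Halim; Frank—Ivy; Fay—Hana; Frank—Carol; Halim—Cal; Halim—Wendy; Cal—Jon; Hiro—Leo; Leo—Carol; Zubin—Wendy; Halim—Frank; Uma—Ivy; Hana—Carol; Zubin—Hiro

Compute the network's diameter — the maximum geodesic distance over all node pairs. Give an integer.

5

Eccentricity of each node (its greatest distance to any other): Cal:4, Carol:4, Fay:4, Frank:3, Halim:3, Hana:4, Hiro:5, Ivy:4, Jon:5, Leo:5, Uma:5, Wendy:4, Zubin:5.
The maximum eccentricity is 5, realized for instance by the pair Zubin–Uma via Zubin – Wendy – Halim – Frank – Ivy – Uma. So the diameter is 5.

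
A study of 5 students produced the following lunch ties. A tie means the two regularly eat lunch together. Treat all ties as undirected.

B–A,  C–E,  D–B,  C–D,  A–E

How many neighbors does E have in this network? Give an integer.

2

E is directly tied to A and C. That is 2 neighbors, so the degree of E is 2.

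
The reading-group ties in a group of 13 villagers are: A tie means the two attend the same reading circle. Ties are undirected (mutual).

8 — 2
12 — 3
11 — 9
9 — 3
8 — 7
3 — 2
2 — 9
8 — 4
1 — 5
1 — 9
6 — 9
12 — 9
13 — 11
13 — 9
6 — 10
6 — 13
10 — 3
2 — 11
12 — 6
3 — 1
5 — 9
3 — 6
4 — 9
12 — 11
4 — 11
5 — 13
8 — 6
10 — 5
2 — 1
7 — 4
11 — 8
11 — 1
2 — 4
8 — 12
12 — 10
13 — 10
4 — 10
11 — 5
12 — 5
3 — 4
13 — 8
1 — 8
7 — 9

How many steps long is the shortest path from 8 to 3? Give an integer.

2

One shortest route is 8 – 6 – 3, which uses 2 edges, and 8 and 3 are not directly tied, so nothing shorter exists. So d(8,3) = 2.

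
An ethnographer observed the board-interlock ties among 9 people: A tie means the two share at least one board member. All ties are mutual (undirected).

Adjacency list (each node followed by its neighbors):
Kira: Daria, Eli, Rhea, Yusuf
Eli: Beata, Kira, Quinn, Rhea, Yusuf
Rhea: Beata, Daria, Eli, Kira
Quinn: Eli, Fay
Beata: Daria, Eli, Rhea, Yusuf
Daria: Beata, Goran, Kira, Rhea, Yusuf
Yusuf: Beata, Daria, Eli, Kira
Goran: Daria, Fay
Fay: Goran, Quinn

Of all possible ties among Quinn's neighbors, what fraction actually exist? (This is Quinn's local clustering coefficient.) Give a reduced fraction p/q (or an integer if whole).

Quinn's neighbors: Eli and Fay (k = 2).
Possible neighbor pairs: C(2,2) = 1. Edges among them: none → e = 0.
Clustering(Quinn) = 0/1.

0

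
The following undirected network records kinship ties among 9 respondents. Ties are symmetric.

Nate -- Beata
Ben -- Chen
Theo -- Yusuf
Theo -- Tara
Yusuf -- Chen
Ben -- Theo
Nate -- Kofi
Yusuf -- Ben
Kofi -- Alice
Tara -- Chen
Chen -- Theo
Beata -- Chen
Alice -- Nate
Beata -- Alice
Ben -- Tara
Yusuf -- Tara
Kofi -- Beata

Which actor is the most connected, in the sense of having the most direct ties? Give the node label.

Degrees — Alice:3, Beata:4, Ben:4, Chen:5, Kofi:3, Nate:3, Tara:4, Theo:4, Yusuf:4.
The maximum is 5, attained only by Chen.

Chen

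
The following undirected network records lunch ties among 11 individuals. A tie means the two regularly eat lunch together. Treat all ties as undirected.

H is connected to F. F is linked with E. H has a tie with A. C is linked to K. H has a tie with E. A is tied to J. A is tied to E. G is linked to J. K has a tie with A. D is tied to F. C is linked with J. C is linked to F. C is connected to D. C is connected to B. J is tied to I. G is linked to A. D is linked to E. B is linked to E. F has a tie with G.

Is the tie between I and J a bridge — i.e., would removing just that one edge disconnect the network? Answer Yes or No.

Yes

Without the I–J edge there is no alternate route between I and J, so the network disconnects. It is a bridge.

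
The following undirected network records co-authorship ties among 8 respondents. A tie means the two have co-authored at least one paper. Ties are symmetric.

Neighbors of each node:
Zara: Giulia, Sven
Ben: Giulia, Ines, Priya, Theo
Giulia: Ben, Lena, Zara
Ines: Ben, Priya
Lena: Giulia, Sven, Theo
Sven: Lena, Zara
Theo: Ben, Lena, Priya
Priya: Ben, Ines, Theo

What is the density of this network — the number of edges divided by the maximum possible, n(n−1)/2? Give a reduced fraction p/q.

11/28

There are 11 edges and 8 nodes, so the maximum possible is C(8,2) = 28.
Density = 11/28.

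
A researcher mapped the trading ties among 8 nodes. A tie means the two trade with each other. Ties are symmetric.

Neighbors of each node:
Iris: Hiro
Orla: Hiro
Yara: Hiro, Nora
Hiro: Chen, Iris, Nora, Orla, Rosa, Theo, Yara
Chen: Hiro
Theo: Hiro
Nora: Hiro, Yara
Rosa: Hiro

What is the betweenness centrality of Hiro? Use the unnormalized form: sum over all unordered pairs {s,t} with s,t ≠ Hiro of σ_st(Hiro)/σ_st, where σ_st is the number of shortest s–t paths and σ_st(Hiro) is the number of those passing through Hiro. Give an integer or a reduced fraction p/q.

Pairs whose geodesics pass through Hiro — Rosa–Yara: 1; Rosa–Iris: 1; Rosa–Orla: 1; Rosa–Theo: 1; Rosa–Nora: 1; Rosa–Chen: 1; Yara–Iris: 1; Yara–Orla: 1; Yara–Theo: 1; Yara–Chen: 1; Iris–Orla: 1; Iris–Theo: 1; Iris–Nora: 1; Iris–Chen: 1 … (+6 more pairs).
All other pairs contribute 0.
Summing the contributions gives betweenness(Hiro) = 20.

20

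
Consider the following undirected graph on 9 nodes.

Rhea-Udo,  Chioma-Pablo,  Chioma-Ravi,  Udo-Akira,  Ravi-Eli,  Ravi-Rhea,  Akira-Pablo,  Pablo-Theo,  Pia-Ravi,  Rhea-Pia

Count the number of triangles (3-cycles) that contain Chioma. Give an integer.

Chioma's neighbors are Pablo and Ravi, but none of them are tied to each other, so no triangle contains Chioma.

0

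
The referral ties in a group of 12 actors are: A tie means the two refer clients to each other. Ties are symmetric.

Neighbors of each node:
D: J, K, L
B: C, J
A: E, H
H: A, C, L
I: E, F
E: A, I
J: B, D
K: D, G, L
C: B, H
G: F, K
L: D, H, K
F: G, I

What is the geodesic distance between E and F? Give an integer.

One shortest route is E – I – F, which uses 2 edges, and E and F are not directly tied, so nothing shorter exists. So d(E,F) = 2.

2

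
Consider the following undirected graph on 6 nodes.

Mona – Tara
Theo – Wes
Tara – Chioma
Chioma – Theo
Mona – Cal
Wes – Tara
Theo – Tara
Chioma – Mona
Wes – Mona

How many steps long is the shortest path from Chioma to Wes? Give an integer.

One shortest route is Chioma – Theo – Wes, which uses 2 edges, and Chioma and Wes are not directly tied, so nothing shorter exists. So d(Chioma,Wes) = 2.

2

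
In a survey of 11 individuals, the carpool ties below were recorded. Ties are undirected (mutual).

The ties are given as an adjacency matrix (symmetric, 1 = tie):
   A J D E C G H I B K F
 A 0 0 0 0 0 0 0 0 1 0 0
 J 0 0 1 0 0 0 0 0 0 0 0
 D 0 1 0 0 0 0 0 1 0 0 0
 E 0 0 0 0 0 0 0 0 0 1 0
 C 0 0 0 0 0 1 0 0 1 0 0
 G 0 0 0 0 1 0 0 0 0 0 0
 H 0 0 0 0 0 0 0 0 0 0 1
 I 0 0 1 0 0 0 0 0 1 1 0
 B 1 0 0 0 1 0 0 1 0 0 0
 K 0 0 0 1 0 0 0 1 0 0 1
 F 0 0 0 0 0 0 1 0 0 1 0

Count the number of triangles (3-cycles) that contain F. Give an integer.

0

F's neighbors are H and K, but none of them are tied to each other, so no triangle contains F.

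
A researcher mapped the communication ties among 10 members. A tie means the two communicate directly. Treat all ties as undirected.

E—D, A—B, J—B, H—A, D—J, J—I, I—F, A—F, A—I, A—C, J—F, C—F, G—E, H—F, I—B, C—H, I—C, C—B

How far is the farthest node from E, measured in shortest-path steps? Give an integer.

4

Distances from E: A:4, B:3, C:4, D:1, F:3, G:1, H:4, I:3, J:2.
The largest is 4 (to C, H, and A), so the eccentricity of E is 4.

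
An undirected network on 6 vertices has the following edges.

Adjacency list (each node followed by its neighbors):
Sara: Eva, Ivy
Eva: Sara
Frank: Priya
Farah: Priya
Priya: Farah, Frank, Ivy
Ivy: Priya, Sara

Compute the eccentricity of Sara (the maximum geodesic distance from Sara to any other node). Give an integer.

3

Distances from Sara: Eva:1, Farah:3, Frank:3, Ivy:1, Priya:2.
The largest is 3 (to Frank and Farah), so the eccentricity of Sara is 3.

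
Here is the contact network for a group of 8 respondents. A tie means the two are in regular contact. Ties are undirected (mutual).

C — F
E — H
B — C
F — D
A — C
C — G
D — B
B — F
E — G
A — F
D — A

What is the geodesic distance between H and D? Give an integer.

5

One shortest route is H – E – G – C – A – D, which uses 5 edges, and at distance 4 from H we only reach {A, B, F}, which does not include D. So d(H,D) = 5.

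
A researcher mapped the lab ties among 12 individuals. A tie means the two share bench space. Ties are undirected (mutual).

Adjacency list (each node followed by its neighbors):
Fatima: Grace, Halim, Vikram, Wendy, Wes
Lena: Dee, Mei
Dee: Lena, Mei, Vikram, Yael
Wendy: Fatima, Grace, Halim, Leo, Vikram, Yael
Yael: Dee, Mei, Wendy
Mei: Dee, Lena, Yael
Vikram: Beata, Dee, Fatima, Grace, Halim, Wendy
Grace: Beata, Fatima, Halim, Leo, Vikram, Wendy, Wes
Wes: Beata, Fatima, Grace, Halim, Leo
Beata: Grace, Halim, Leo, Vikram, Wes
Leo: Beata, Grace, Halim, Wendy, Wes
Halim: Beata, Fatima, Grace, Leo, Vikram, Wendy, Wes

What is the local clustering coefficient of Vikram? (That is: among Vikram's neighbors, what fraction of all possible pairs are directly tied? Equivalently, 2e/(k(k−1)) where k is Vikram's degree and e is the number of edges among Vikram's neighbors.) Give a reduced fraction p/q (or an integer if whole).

Vikram's neighbors: Beata, Dee, Fatima, Grace, Halim, and Wendy (k = 6).
Possible neighbor pairs: C(6,2) = 15. Edges among them: Beata–Grace, Beata–Halim, Fatima–Grace, Fatima–Halim, Fatima–Wendy, Grace–Halim, Grace–Wendy, Halim–Wendy → e = 8.
Clustering(Vikram) = 8/15.

8/15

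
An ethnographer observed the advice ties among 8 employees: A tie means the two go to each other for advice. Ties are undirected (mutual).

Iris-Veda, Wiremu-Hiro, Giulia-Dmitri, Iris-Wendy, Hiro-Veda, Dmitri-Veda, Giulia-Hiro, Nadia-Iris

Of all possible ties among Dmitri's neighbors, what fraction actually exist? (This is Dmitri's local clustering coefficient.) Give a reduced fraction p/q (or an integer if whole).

Dmitri's neighbors: Giulia and Veda (k = 2).
Possible neighbor pairs: C(2,2) = 1. Edges among them: none → e = 0.
Clustering(Dmitri) = 0/1.

0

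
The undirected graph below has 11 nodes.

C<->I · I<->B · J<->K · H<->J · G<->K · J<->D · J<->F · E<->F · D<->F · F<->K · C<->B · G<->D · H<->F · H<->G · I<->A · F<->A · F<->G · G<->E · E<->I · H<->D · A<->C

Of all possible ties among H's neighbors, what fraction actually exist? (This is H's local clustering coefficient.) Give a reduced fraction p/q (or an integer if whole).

H's neighbors: D, F, G, and J (k = 4).
Possible neighbor pairs: C(4,2) = 6. Edges among them: D–F, D–G, D–J, F–G, F–J → e = 5.
Clustering(H) = 5/6.

5/6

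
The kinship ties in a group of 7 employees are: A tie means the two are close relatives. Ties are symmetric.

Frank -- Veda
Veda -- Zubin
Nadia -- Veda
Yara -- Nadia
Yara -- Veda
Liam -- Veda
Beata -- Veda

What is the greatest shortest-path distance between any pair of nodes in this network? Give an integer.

2

Eccentricity of each node (its greatest distance to any other): Beata:2, Frank:2, Liam:2, Nadia:2, Veda:1, Yara:2, Zubin:2.
The maximum eccentricity is 2, realized for instance by the pair Zubin–Frank via Zubin – Veda – Frank. So the diameter is 2.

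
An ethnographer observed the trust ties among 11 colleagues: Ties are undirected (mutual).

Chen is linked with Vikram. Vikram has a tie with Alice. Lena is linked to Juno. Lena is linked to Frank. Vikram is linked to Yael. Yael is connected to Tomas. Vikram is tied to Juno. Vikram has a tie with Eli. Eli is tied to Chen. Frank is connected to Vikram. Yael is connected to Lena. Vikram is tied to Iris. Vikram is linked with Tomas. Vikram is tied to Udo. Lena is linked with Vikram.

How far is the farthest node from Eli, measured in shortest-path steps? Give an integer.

2

Distances from Eli: Alice:2, Chen:1, Frank:2, Iris:2, Juno:2, Lena:2, Tomas:2, Udo:2, Vikram:1, Yael:2.
The largest is 2 (to Juno, Frank, Tomas, Yael, Lena, Udo, Alice, and Iris), so the eccentricity of Eli is 2.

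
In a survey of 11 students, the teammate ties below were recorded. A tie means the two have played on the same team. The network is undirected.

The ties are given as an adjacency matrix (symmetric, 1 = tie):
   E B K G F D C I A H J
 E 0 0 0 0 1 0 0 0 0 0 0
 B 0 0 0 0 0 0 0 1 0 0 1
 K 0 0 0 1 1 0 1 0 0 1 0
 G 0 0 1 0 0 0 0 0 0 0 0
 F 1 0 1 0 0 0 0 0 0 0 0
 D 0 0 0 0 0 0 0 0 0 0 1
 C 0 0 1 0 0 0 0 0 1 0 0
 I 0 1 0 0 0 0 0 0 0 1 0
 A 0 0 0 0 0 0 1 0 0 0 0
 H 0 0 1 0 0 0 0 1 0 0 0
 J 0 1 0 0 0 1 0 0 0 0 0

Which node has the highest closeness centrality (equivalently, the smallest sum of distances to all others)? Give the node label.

K

Farness (sum of distances to all others) for each node — A:38, B:31, C:29, D:47, E:38, F:29, G:31, H:23, I:26, J:38, K:22.
The smallest farness is 22, for K, so K has the highest closeness.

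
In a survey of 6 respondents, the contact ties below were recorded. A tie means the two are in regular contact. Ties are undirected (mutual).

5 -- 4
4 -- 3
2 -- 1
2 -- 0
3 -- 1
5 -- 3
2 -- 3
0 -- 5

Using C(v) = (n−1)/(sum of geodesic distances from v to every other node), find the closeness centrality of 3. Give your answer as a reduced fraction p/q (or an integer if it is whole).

Distances from 3: 0:2, 1:1, 2:1, 4:1, 5:1. Sum = 6.
n = 6, so closeness = 5/6.

5/6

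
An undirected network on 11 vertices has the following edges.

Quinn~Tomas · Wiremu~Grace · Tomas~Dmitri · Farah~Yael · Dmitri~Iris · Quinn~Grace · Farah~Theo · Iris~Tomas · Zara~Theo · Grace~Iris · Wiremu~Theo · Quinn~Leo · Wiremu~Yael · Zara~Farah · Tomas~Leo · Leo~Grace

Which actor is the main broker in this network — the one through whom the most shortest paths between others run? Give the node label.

Unnormalized betweenness of each node: Dmitri:0, Farah:3/2, Grace:26, Iris:8, Leo:2, Quinn:2, Theo:21/2, Tomas:3, Wiremu:49/2, Yael:7/2, Zara:0.
Grace has the largest value, 26, making it the main broker — the node through which the most shortest paths run.

Grace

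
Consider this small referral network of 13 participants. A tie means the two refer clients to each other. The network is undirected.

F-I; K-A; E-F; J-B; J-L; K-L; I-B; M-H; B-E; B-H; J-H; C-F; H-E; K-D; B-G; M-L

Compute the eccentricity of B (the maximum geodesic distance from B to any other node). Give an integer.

Distances from B: A:4, C:3, D:4, E:1, F:2, G:1, H:1, I:1, J:1, K:3, L:2, M:2.
The largest is 4 (to D and A), so the eccentricity of B is 4.

4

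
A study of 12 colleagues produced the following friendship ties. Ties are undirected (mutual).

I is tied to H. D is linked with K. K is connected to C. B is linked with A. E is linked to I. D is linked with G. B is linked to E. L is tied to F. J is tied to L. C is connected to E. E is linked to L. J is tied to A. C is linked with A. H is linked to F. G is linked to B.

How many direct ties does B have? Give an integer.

3

B is directly tied to A, E, and G. That is 3 neighbors, so the degree of B is 3.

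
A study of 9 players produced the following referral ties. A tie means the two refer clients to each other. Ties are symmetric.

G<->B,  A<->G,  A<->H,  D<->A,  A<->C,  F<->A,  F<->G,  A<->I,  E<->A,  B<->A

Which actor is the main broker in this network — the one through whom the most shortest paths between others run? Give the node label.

A

Unnormalized betweenness of each node: A:51/2, B:0, C:0, D:0, E:0, F:0, G:1/2, H:0, I:0.
A has the largest value, 51/2, making it the main broker — the node through which the most shortest paths run.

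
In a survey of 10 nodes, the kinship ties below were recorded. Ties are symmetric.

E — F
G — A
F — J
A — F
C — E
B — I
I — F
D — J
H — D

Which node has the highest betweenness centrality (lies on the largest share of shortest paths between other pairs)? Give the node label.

F

Unnormalized betweenness of each node: A:8, B:0, C:0, D:8, E:8, F:30, G:0, H:0, I:8, J:14.
F has the largest value, 30, making it the main broker — the node through which the most shortest paths run.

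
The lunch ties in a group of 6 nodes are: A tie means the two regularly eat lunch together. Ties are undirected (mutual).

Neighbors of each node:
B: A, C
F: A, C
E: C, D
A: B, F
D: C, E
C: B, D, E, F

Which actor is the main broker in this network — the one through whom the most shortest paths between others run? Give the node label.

C

Unnormalized betweenness of each node: A:1/2, B:3/2, C:13/2, D:0, E:0, F:3/2.
C has the largest value, 13/2, making it the main broker — the node through which the most shortest paths run.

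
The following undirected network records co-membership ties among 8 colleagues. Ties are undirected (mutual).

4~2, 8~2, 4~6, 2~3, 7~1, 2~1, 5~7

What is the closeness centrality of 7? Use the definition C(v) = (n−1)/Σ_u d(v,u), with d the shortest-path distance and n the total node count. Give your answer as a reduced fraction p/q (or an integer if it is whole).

7/17

Distances from 7: 1:1, 2:2, 3:3, 4:3, 5:1, 6:4, 8:3. Sum = 17.
n = 8, so closeness = 7/17.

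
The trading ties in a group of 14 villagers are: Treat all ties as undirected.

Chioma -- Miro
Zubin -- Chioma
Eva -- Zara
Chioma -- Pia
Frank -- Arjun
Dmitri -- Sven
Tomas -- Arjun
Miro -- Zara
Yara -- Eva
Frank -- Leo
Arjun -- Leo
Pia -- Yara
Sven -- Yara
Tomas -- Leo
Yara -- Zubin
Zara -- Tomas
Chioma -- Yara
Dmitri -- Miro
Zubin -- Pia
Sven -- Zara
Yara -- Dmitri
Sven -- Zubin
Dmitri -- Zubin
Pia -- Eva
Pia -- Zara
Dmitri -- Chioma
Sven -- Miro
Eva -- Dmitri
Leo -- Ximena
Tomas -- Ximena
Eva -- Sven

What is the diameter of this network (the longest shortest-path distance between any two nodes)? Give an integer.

Eccentricity of each node (its greatest distance to any other): Arjun:4, Chioma:5, Dmitri:5, Eva:4, Frank:5, Leo:4, Miro:4, Pia:4, Sven:4, Tomas:3, Ximena:4, Yara:5, Zara:3, Zubin:5.
The maximum eccentricity is 5, realized for instance by the pair Frank–Yara via Frank – Arjun – Tomas – Zara – Eva – Yara. So the diameter is 5.

5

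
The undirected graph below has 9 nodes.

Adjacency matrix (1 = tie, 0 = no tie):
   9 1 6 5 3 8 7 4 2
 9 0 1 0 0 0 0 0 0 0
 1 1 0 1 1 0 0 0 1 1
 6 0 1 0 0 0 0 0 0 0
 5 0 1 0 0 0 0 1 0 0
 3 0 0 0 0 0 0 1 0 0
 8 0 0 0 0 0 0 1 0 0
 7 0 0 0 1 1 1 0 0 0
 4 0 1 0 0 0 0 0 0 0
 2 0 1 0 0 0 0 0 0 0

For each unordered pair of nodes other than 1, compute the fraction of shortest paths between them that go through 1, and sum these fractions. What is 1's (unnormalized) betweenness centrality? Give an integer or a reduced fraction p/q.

22

Pairs whose geodesics pass through 1 — 9–6: 1; 9–5: 1; 9–3: 1; 9–8: 1; 9–7: 1; 9–4: 1; 9–2: 1; 6–5: 1; 6–3: 1; 6–8: 1; 6–7: 1; 6–4: 1; 6–2: 1; 5–4: 1 … (+8 more pairs).
All other pairs contribute 0.
Summing the contributions gives betweenness(1) = 22.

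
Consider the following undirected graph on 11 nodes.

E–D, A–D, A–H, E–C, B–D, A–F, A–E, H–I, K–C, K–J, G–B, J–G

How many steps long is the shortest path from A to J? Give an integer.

4

One shortest route is A – E – C – K – J, which uses 4 edges, and at distance 3 from A we only reach {G, K}, which does not include J. So d(A,J) = 4.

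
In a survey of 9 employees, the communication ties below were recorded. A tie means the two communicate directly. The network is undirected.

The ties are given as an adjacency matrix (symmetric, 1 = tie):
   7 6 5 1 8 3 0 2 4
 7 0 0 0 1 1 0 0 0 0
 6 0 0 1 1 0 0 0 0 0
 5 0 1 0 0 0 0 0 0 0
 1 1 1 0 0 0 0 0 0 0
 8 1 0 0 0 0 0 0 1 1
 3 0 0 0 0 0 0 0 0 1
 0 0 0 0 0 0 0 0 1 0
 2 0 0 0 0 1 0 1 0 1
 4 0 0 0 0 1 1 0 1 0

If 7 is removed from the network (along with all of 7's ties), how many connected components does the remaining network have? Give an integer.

Without 7, the remaining ties split the others into: {1, 5, 6}; {0, 2, 3, 4, 8}.
That's 2 separate components.

2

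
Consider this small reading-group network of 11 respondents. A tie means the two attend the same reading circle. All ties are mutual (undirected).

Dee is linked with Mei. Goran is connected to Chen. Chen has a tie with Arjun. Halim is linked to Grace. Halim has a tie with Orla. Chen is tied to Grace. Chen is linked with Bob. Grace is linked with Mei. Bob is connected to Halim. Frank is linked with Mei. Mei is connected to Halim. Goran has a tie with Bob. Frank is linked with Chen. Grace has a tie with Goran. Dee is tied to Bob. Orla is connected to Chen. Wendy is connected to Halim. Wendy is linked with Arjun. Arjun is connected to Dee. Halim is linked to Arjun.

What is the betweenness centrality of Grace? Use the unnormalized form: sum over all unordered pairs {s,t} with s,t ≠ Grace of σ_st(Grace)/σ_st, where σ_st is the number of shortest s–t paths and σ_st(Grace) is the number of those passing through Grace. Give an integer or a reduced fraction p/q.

Pairs whose geodesics pass through Grace — Goran–Halim: 1/2; Goran–Wendy: 1/3; Goran–Mei: 1; Halim–Chen: 1/4; Mei–Chen: 1/2.
All other pairs contribute 0.
Summing the contributions gives betweenness(Grace) = 31/12.

31/12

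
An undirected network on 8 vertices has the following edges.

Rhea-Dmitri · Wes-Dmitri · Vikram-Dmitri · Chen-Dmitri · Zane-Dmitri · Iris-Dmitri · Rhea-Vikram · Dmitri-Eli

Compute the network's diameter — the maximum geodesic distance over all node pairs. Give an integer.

2

Eccentricity of each node (its greatest distance to any other): Chen:2, Dmitri:1, Eli:2, Iris:2, Rhea:2, Vikram:2, Wes:2, Zane:2.
The maximum eccentricity is 2, realized for instance by the pair Wes–Rhea via Wes – Dmitri – Rhea. So the diameter is 2.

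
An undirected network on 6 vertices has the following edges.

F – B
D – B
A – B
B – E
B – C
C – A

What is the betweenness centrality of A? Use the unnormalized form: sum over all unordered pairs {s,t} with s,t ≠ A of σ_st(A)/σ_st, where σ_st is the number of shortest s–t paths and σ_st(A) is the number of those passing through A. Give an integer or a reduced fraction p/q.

0

No shortest path between any pair of other nodes passes through A.
Summing the contributions gives betweenness(A) = 0.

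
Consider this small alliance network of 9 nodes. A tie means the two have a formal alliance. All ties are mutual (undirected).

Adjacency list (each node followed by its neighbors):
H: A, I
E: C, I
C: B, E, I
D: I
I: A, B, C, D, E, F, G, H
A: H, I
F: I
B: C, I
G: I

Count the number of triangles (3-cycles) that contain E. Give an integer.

1

E's neighbors: C and I.
Neighbor pairs that are themselves tied: E–C–I. Each forms one triangle with E, for 1 in total.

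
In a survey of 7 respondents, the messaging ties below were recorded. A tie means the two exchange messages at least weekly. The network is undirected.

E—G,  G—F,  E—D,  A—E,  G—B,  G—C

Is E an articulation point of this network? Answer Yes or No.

Yes

Removing E leaves {B, C, F, and G} with no path to {D}, so the network splits into 3 components. E is a cut vertex.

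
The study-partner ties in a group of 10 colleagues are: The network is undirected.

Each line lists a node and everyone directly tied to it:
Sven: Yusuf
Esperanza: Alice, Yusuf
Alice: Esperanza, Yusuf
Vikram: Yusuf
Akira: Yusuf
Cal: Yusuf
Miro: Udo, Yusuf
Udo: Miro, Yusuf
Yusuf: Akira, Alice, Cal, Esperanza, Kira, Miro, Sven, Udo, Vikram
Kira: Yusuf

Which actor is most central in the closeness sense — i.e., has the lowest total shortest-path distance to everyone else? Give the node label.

Farness (sum of distances to all others) for each node — Akira:17, Alice:16, Cal:17, Esperanza:16, Kira:17, Miro:16, Sven:17, Udo:16, Vikram:17, Yusuf:9.
The smallest farness is 9, for Yusuf, so Yusuf has the highest closeness.

Yusuf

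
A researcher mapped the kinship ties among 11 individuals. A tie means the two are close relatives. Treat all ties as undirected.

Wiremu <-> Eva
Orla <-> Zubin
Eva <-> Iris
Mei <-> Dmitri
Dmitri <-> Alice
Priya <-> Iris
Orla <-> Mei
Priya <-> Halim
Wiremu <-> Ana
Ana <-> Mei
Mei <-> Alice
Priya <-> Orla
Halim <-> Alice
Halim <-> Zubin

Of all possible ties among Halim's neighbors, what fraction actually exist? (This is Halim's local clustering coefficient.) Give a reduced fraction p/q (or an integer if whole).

0

Halim's neighbors: Alice, Priya, and Zubin (k = 3).
Possible neighbor pairs: C(3,2) = 3. Edges among them: none → e = 0.
Clustering(Halim) = 0/3 = 0.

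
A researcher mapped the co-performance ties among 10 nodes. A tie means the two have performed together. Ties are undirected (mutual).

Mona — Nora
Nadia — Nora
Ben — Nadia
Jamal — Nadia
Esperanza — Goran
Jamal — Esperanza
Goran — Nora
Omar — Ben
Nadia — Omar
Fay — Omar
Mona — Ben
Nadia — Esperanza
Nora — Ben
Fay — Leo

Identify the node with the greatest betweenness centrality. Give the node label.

Unnormalized betweenness of each node: Ben:41/6, Esperanza:5/2, Fay:8, Goran:5/6, Jamal:0, Leo:0, Mona:0, Nadia:44/3, Nora:37/6, Omar:14.
Nadia has the largest value, 44/3, making it the main broker — the node through which the most shortest paths run.

Nadia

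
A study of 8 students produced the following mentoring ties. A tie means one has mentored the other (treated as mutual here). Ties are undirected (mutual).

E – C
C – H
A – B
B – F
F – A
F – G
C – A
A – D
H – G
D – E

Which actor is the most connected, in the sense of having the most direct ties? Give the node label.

Degrees — A:4, B:2, C:3, D:2, E:2, F:3, G:2, H:2.
The maximum is 4, attained only by A.

A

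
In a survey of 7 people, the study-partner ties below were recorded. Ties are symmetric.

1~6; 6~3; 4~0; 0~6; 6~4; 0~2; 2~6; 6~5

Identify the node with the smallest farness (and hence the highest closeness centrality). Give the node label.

Farness (sum of distances to all others) for each node — 0:9, 1:11, 2:10, 3:11, 4:10, 5:11, 6:6.
The smallest farness is 6, for 6, so 6 has the highest closeness.

6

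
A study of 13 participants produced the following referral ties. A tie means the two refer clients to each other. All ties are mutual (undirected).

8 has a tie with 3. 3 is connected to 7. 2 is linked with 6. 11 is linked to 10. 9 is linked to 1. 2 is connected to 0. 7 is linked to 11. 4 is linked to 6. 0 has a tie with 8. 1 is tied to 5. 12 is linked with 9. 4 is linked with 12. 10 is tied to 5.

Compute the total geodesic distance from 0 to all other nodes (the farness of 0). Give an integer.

42

Distances from 0: 1:6, 2:1, 3:2, 4:3, 5:6, 6:2, 7:3, 8:1, 9:5, 10:5, 11:4, 12:4.
Sum = 6 + 1 + 2 + 3 + 6 + 2 + 3 + 1 + 5 + 5 + 4 + 4 = 42.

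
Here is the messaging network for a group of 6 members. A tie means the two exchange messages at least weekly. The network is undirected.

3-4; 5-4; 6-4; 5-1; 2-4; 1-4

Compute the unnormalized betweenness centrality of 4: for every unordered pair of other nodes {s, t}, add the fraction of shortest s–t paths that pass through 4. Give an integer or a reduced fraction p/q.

9

Pairs whose geodesics pass through 4 — 3–5: 1; 3–2: 1; 3–6: 1; 3–1: 1; 5–2: 1; 5–6: 1; 2–6: 1; 2–1: 1; 6–1: 1.
All other pairs contribute 0.
Summing the contributions gives betweenness(4) = 9.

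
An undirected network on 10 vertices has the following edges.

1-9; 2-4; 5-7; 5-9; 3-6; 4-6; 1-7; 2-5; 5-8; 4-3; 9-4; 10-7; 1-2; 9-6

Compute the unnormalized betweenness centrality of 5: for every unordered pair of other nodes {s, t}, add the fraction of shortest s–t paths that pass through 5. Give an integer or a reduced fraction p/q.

40/3

Pairs whose geodesics pass through 5 — 10–3: 3/6; 10–2: 1/2; 10–6: 1/2; 10–9: 1/2; 10–8: 1; 10–4: 2/4; 3–7: 3/6; 3–8: 3/3; 2–7: 1/2; 2–9: 1/3; 2–8: 1; 1–8: 3/3; 6–7: 1/2; 6–8: 1 … (+5 more pairs).
All other pairs contribute 0.
Summing the contributions gives betweenness(5) = 40/3.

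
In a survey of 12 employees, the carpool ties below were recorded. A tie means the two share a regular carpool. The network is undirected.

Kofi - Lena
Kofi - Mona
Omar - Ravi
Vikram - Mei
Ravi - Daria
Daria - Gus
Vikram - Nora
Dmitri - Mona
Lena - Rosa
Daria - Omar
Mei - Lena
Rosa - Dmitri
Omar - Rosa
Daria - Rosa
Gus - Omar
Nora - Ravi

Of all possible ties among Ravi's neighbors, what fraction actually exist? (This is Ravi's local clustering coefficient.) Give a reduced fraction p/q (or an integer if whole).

Ravi's neighbors: Daria, Nora, and Omar (k = 3).
Possible neighbor pairs: C(3,2) = 3. Edges among them: Daria–Omar → e = 1.
Clustering(Ravi) = 1/3.

1/3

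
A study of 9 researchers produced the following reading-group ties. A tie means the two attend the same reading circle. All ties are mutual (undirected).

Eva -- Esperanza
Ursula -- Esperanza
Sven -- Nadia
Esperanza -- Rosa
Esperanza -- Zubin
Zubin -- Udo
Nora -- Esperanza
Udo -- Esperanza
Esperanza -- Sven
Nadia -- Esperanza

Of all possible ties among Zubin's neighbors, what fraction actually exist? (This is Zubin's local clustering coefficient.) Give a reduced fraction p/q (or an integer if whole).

1

Zubin's neighbors: Esperanza and Udo (k = 2).
Possible neighbor pairs: C(2,2) = 1. Edges among them: Esperanza–Udo → e = 1.
Clustering(Zubin) = 1/1.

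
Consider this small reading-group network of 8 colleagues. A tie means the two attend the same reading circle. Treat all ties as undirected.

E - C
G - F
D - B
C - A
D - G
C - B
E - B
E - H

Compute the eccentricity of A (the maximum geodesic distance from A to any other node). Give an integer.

Distances from A: B:2, C:1, D:3, E:2, F:5, G:4, H:3.
The largest is 5 (to F), so the eccentricity of A is 5.

5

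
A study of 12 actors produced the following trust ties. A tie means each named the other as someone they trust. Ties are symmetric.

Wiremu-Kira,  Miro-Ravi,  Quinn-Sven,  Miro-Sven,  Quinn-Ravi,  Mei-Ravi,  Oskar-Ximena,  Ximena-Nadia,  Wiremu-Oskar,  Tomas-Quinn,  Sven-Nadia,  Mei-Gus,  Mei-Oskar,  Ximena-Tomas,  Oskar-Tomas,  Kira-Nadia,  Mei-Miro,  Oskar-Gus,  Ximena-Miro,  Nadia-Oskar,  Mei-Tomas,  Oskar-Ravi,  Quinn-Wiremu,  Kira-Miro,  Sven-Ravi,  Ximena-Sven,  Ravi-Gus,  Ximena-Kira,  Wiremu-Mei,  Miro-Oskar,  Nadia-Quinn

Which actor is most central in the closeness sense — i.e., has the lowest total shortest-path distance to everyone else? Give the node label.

Farness (sum of distances to all others) for each node — Gus:20, Kira:19, Mei:16, Miro:16, Nadia:17, Oskar:14, Quinn:17, Ravi:16, Sven:17, Tomas:18, Wiremu:18, Ximena:16.
The smallest farness is 14, for Oskar, so Oskar has the highest closeness.

Oskar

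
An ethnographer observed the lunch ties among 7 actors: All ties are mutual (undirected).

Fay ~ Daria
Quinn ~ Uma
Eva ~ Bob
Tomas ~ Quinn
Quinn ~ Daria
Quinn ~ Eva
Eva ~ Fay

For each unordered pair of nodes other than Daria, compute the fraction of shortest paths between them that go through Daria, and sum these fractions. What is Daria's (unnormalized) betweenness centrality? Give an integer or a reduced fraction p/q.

Pairs whose geodesics pass through Daria — Tomas–Fay: 1/2; Quinn–Fay: 1/2; Uma–Fay: 1/2.
All other pairs contribute 0.
Summing the contributions gives betweenness(Daria) = 3/2.

3/2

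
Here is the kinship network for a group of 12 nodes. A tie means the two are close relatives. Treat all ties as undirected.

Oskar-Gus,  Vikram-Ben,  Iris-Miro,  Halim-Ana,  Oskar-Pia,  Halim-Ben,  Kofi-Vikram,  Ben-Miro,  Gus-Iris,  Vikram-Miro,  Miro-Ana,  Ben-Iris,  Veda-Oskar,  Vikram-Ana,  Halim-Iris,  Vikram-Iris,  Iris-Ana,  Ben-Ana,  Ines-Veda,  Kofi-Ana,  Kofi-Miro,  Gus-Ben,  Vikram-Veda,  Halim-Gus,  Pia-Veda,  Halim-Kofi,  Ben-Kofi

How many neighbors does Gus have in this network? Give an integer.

4

Gus is directly tied to Ben, Halim, Iris, and Oskar. That is 4 neighbors, so the degree of Gus is 4.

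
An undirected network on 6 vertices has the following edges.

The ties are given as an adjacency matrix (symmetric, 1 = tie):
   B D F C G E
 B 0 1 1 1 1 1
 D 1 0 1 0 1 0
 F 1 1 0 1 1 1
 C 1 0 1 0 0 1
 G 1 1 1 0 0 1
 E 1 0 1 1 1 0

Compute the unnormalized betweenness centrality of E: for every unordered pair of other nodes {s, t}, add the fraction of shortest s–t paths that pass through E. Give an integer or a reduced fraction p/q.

1/3

Pairs whose geodesics pass through E — C–G: 1/3.
All other pairs contribute 0.
Summing the contributions gives betweenness(E) = 1/3.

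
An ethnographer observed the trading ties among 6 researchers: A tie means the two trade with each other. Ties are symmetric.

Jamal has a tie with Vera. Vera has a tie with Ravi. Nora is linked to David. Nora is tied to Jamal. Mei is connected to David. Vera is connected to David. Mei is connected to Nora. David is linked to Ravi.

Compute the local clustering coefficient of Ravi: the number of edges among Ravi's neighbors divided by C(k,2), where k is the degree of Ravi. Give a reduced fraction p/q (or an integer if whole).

1

Ravi's neighbors: David and Vera (k = 2).
Possible neighbor pairs: C(2,2) = 1. Edges among them: David–Vera → e = 1.
Clustering(Ravi) = 1/1.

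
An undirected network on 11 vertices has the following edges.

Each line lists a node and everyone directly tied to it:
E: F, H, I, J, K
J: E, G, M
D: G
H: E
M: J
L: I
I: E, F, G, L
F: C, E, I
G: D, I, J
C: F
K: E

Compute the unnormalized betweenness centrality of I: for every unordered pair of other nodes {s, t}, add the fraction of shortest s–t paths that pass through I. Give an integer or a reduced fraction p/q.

16

Pairs whose geodesics pass through I — M–L: 2/2; D–E: 1/2; D–C: 1; D–L: 1; D–H: 1/2; D–K: 1/2; D–F: 1; E–L: 1; E–G: 1/2; C–L: 1; C–G: 1; L–H: 1; L–K: 1; L–G: 1 … (+5 more pairs).
All other pairs contribute 0.
Summing the contributions gives betweenness(I) = 16.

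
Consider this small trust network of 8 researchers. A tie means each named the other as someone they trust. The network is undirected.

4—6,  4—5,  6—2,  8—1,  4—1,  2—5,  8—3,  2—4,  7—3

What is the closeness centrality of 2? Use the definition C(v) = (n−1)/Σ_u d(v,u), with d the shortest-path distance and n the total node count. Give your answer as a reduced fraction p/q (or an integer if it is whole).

Distances from 2: 1:2, 3:4, 4:1, 5:1, 6:1, 7:5, 8:3. Sum = 17.
n = 8, so closeness = 7/17.

7/17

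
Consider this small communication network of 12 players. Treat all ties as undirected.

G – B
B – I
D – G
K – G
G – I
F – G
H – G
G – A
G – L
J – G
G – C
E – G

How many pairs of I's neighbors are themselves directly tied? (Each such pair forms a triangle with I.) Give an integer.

1

I's neighbors: B and G.
Neighbor pairs that are themselves tied: I–B–G. Each forms one triangle with I, for 1 in total.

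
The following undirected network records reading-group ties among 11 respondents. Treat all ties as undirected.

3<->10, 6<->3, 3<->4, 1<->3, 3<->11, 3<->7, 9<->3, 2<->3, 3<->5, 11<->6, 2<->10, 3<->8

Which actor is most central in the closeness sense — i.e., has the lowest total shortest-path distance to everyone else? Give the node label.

3

Farness (sum of distances to all others) for each node — 1:19, 2:18, 3:10, 4:19, 5:19, 6:18, 7:19, 8:19, 9:19, 10:18, 11:18.
The smallest farness is 10, for 3, so 3 has the highest closeness.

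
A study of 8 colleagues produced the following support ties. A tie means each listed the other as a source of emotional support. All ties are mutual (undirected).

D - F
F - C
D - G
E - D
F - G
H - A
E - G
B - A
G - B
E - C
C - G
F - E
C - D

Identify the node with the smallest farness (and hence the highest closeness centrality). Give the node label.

Farness (sum of distances to all others) for each node — A:16, B:12, C:13, D:13, E:13, F:13, G:10, H:22.
The smallest farness is 10, for G, so G has the highest closeness.

G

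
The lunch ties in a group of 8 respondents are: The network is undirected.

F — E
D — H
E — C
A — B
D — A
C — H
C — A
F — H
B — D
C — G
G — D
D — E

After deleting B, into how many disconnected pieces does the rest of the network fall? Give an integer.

B's neighbors (A and D) remain reachable from one another through other ties, so the rest of the network stays in one piece.

1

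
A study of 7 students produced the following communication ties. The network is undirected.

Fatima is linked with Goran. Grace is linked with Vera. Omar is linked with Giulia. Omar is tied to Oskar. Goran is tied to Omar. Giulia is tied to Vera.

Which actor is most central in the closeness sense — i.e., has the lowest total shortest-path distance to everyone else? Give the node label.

Farness (sum of distances to all others) for each node — Fatima:18, Giulia:11, Goran:13, Grace:19, Omar:10, Oskar:15, Vera:14.
The smallest farness is 10, for Omar, so Omar has the highest closeness.

Omar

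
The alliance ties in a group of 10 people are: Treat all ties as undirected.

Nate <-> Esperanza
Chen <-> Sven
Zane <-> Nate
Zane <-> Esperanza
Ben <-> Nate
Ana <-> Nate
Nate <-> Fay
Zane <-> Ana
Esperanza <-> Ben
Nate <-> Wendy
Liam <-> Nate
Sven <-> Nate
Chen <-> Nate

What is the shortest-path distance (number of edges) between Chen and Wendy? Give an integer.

One shortest route is Chen – Nate – Wendy, which uses 2 edges, and Chen and Wendy are not directly tied, so nothing shorter exists. So d(Chen,Wendy) = 2.

2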